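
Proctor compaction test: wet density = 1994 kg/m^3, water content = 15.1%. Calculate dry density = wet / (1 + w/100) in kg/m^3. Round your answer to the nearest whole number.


Step 1: Dry density = wet density / (1 + w/100)
Step 2: Dry density = 1994 / (1 + 15.1/100)
Step 3: Dry density = 1994 / 1.151
Step 4: Dry density = 1732 kg/m^3

1732


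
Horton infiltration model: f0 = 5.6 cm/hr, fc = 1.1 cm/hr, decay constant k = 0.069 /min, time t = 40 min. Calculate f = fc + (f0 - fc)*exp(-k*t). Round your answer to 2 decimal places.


Step 1: f = fc + (f0 - fc) * exp(-k * t)
Step 2: exp(-0.069 * 40) = 0.063292
Step 3: f = 1.1 + (5.6 - 1.1) * 0.063292
Step 4: f = 1.1 + 4.5 * 0.063292
Step 5: f = 1.38 cm/hr

1.38


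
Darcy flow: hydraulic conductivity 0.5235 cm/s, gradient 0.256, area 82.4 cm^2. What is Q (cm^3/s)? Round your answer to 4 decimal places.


Step 1: Apply Darcy's law: Q = K * i * A
Step 2: Q = 0.5235 * 0.256 * 82.4
Step 3: Q = 11.0429 cm^3/s

11.0429


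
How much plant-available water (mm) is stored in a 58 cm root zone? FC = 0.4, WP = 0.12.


Step 1: Available water = (FC - WP) * depth * 10
Step 2: AW = (0.4 - 0.12) * 58 * 10
Step 3: AW = 0.28 * 58 * 10
Step 4: AW = 162.4 mm

162.4


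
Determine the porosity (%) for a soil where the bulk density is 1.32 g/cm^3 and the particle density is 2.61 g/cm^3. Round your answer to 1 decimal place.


Step 1: Formula: n = 100 * (1 - BD / PD)
Step 2: n = 100 * (1 - 1.32 / 2.61)
Step 3: n = 100 * (1 - 0.50575)
Step 4: n = 49.4%

49.4


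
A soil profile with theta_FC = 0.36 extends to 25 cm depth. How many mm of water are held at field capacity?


Step 1: Water (mm) = theta_FC * depth (cm) * 10
Step 2: Water = 0.36 * 25 * 10
Step 3: Water = 90.0 mm

90.0


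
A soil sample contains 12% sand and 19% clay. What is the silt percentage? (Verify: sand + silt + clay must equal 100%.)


Step 1: sand + silt + clay = 100%
Step 2: silt = 100 - sand - clay
Step 3: silt = 100 - 12 - 19
Step 4: silt = 69%

69


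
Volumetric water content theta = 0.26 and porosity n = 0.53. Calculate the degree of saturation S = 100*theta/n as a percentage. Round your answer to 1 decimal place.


Step 1: S = 100 * theta_v / n
Step 2: S = 100 * 0.26 / 0.53
Step 3: S = 49.1%

49.1


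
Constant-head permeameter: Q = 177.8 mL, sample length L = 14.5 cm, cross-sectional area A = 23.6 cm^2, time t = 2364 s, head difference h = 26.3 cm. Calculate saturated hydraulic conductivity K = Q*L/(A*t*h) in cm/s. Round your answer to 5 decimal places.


Step 1: K = Q * L / (A * t * h)
Step 2: Numerator = 177.8 * 14.5 = 2578.1
Step 3: Denominator = 23.6 * 2364 * 26.3 = 1467287.52
Step 4: K = 2578.1 / 1467287.52 = 0.00176 cm/s

0.00176


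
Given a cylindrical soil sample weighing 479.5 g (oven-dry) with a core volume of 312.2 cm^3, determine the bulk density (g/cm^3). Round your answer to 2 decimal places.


Step 1: Identify the formula: BD = dry mass / volume
Step 2: Substitute values: BD = 479.5 / 312.2
Step 3: BD = 1.54 g/cm^3

1.54


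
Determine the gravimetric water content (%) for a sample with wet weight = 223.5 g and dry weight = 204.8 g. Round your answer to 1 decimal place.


Step 1: Water mass = wet - dry = 223.5 - 204.8 = 18.7 g
Step 2: w = 100 * water mass / dry mass
Step 3: w = 100 * 18.7 / 204.8 = 9.1%

9.1


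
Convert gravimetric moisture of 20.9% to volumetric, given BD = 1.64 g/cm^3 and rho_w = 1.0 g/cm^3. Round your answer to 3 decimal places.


Step 1: theta = (w / 100) * BD / rho_w
Step 2: theta = (20.9 / 100) * 1.64 / 1.0
Step 3: theta = 0.209 * 1.64
Step 4: theta = 0.343

0.343


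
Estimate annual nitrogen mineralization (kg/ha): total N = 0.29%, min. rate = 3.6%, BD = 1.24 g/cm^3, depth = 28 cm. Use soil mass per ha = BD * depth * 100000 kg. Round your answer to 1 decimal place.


Step 1: Soil mass per ha = BD * depth * 100000 = 1.24 * 28 * 100000 = 3472000 kg
Step 2: Total N pool = soil mass * N%/100 = 3472000 * 0.29/100 = 10068.8 kg/ha
Step 3: N mineralized = N pool * rate%/100 = 10068.8 * 3.6/100 = 362.5 kg/ha/yr

362.5


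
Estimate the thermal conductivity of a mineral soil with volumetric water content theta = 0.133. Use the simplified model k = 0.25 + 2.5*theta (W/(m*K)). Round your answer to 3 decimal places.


Step 1: k = 0.25 + 2.5 * theta
Step 2: k = 0.25 + 2.5 * 0.133
Step 3: k = 0.25 + 0.333
Step 4: k = 0.583 W/(m*K)

0.583


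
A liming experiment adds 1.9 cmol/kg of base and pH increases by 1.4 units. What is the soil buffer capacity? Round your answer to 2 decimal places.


Step 1: BC = change in base / change in pH
Step 2: BC = 1.9 / 1.4
Step 3: BC = 1.36 cmol/(kg*pH unit)

1.36


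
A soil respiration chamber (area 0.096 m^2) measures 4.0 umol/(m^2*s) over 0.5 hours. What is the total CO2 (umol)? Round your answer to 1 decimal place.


Step 1: Convert time to seconds: 0.5 hr * 3600 = 1800.0 s
Step 2: Total = flux * area * time_s
Step 3: Total = 4.0 * 0.096 * 1800.0
Step 4: Total = 691.2 umol

691.2


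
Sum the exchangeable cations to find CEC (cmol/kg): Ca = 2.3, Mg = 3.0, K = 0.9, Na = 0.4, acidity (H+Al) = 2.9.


Step 1: CEC = Ca + Mg + K + Na + (H+Al)
Step 2: CEC = 2.3 + 3.0 + 0.9 + 0.4 + 2.9
Step 3: CEC = 9.5 cmol/kg

9.5


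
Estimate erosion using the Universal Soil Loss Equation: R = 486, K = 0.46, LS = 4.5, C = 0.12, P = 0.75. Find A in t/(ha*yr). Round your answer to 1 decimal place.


Step 1: A = R * K * LS * C * P
Step 2: R * K = 486 * 0.46 = 223.56
Step 3: (R*K) * LS = 223.56 * 4.5 = 1006.02
Step 4: * C * P = 1006.02 * 0.12 * 0.75 = 90.5
Step 5: A = 90.5 t/(ha*yr)

90.5


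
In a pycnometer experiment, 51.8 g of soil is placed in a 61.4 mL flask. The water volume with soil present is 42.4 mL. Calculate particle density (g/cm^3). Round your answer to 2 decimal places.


Step 1: Volume of solids = flask volume - water volume with soil
Step 2: V_solids = 61.4 - 42.4 = 19.0 mL
Step 3: Particle density = mass / V_solids = 51.8 / 19.0 = 2.73 g/cm^3

2.73


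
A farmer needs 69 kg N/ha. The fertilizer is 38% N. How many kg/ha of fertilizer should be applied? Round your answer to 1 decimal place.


Step 1: Fertilizer rate = target N / (N content / 100)
Step 2: Rate = 69 / (38 / 100)
Step 3: Rate = 69 / 0.38
Step 4: Rate = 181.6 kg/ha

181.6


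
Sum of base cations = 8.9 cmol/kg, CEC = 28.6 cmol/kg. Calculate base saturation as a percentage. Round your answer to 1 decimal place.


Step 1: BS = 100 * (sum of bases) / CEC
Step 2: BS = 100 * 8.9 / 28.6
Step 3: BS = 31.1%

31.1


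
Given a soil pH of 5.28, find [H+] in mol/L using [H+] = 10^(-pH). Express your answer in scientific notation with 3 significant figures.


Step 1: [H+] = 10^(-pH)
Step 2: [H+] = 10^(-5.28)
Step 3: [H+] = 5.25e-06 mol/L

5.25e-06


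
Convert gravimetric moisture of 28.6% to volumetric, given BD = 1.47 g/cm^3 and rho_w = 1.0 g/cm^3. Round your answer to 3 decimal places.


Step 1: theta = (w / 100) * BD / rho_w
Step 2: theta = (28.6 / 100) * 1.47 / 1.0
Step 3: theta = 0.286 * 1.47
Step 4: theta = 0.42

0.42


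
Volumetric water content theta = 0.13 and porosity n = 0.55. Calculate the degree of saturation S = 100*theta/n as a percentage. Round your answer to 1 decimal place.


Step 1: S = 100 * theta_v / n
Step 2: S = 100 * 0.13 / 0.55
Step 3: S = 23.6%

23.6


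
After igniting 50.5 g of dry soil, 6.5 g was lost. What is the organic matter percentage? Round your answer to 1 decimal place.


Step 1: OM% = 100 * LOI / sample mass
Step 2: OM = 100 * 6.5 / 50.5
Step 3: OM = 12.9%

12.9


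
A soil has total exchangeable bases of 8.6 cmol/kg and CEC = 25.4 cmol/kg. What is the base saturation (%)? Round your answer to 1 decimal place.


Step 1: BS = 100 * (sum of bases) / CEC
Step 2: BS = 100 * 8.6 / 25.4
Step 3: BS = 33.9%

33.9


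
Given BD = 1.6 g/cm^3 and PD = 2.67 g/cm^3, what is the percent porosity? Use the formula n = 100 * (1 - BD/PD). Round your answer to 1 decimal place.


Step 1: Formula: n = 100 * (1 - BD / PD)
Step 2: n = 100 * (1 - 1.6 / 2.67)
Step 3: n = 100 * (1 - 0.59925)
Step 4: n = 40.1%

40.1


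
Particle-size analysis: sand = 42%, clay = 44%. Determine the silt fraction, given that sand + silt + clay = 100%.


Step 1: sand + silt + clay = 100%
Step 2: silt = 100 - sand - clay
Step 3: silt = 100 - 42 - 44
Step 4: silt = 14%

14


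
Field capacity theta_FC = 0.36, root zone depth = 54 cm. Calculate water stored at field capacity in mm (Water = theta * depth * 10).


Step 1: Water (mm) = theta_FC * depth (cm) * 10
Step 2: Water = 0.36 * 54 * 10
Step 3: Water = 194.4 mm

194.4


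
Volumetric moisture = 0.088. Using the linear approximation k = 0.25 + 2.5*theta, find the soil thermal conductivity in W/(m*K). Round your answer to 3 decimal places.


Step 1: k = 0.25 + 2.5 * theta
Step 2: k = 0.25 + 2.5 * 0.088
Step 3: k = 0.25 + 0.22
Step 4: k = 0.47 W/(m*K)

0.47


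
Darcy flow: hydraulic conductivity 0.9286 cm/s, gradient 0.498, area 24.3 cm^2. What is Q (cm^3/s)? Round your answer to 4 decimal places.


Step 1: Apply Darcy's law: Q = K * i * A
Step 2: Q = 0.9286 * 0.498 * 24.3
Step 3: Q = 11.2374 cm^3/s

11.2374


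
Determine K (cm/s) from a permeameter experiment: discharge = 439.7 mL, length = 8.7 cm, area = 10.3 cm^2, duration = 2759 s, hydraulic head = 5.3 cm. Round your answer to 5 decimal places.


Step 1: K = Q * L / (A * t * h)
Step 2: Numerator = 439.7 * 8.7 = 3825.39
Step 3: Denominator = 10.3 * 2759 * 5.3 = 150613.81
Step 4: K = 3825.39 / 150613.81 = 0.0254 cm/s

0.0254


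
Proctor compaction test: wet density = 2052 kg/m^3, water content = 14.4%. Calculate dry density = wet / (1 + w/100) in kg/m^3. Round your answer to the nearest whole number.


Step 1: Dry density = wet density / (1 + w/100)
Step 2: Dry density = 2052 / (1 + 14.4/100)
Step 3: Dry density = 2052 / 1.144
Step 4: Dry density = 1794 kg/m^3

1794


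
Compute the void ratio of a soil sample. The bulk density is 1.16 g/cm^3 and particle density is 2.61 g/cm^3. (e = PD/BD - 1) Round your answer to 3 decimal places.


Step 1: e = PD / BD - 1
Step 2: e = 2.61 / 1.16 - 1
Step 3: e = 2.25 - 1
Step 4: e = 1.25

1.25


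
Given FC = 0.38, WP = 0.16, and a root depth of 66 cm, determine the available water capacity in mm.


Step 1: Available water = (FC - WP) * depth * 10
Step 2: AW = (0.38 - 0.16) * 66 * 10
Step 3: AW = 0.22 * 66 * 10
Step 4: AW = 145.2 mm

145.2


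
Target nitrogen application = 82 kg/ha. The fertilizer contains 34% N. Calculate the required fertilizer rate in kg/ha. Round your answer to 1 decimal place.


Step 1: Fertilizer rate = target N / (N content / 100)
Step 2: Rate = 82 / (34 / 100)
Step 3: Rate = 82 / 0.34
Step 4: Rate = 241.2 kg/ha

241.2


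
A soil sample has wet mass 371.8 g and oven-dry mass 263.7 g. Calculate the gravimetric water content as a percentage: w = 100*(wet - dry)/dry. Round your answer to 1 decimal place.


Step 1: Water mass = wet - dry = 371.8 - 263.7 = 108.1 g
Step 2: w = 100 * water mass / dry mass
Step 3: w = 100 * 108.1 / 263.7 = 41.0%

41.0


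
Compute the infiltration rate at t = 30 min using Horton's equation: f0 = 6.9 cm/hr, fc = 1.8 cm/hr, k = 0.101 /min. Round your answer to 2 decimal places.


Step 1: f = fc + (f0 - fc) * exp(-k * t)
Step 2: exp(-0.101 * 30) = 0.048316
Step 3: f = 1.8 + (6.9 - 1.8) * 0.048316
Step 4: f = 1.8 + 5.1 * 0.048316
Step 5: f = 2.05 cm/hr

2.05


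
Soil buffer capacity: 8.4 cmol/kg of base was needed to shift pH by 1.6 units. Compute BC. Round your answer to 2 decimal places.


Step 1: BC = change in base / change in pH
Step 2: BC = 8.4 / 1.6
Step 3: BC = 5.25 cmol/(kg*pH unit)

5.25


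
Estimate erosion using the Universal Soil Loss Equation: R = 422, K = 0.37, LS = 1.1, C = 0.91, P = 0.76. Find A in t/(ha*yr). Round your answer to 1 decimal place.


Step 1: A = R * K * LS * C * P
Step 2: R * K = 422 * 0.37 = 156.14
Step 3: (R*K) * LS = 156.14 * 1.1 = 171.754
Step 4: * C * P = 171.754 * 0.91 * 0.76 = 118.8
Step 5: A = 118.8 t/(ha*yr)

118.8


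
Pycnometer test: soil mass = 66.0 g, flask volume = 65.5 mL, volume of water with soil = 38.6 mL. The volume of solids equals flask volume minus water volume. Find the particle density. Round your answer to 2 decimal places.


Step 1: Volume of solids = flask volume - water volume with soil
Step 2: V_solids = 65.5 - 38.6 = 26.9 mL
Step 3: Particle density = mass / V_solids = 66.0 / 26.9 = 2.45 g/cm^3

2.45


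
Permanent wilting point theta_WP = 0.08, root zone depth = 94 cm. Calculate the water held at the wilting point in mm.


Step 1: Water (mm) = theta_WP * depth * 10
Step 2: Water = 0.08 * 94 * 10
Step 3: Water = 75.2 mm

75.2


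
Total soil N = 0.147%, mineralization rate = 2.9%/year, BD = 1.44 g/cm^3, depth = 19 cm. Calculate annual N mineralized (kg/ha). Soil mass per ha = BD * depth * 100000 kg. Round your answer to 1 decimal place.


Step 1: Soil mass per ha = BD * depth * 100000 = 1.44 * 19 * 100000 = 2736000 kg
Step 2: Total N pool = soil mass * N%/100 = 2736000 * 0.147/100 = 4021.92 kg/ha
Step 3: N mineralized = N pool * rate%/100 = 4021.92 * 2.9/100 = 116.6 kg/ha/yr

116.6


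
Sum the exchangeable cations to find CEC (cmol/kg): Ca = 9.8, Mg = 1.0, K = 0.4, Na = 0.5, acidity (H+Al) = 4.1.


Step 1: CEC = Ca + Mg + K + Na + (H+Al)
Step 2: CEC = 9.8 + 1.0 + 0.4 + 0.5 + 4.1
Step 3: CEC = 15.8 cmol/kg

15.8


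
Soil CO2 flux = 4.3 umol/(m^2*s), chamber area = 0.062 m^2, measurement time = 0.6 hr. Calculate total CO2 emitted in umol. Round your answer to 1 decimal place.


Step 1: Convert time to seconds: 0.6 hr * 3600 = 2160.0 s
Step 2: Total = flux * area * time_s
Step 3: Total = 4.3 * 0.062 * 2160.0
Step 4: Total = 575.9 umol

575.9


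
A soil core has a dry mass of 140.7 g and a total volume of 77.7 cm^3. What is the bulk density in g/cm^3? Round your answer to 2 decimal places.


Step 1: Identify the formula: BD = dry mass / volume
Step 2: Substitute values: BD = 140.7 / 77.7
Step 3: BD = 1.81 g/cm^3

1.81


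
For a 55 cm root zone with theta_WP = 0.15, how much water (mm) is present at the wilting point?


Step 1: Water (mm) = theta_WP * depth * 10
Step 2: Water = 0.15 * 55 * 10
Step 3: Water = 82.5 mm

82.5


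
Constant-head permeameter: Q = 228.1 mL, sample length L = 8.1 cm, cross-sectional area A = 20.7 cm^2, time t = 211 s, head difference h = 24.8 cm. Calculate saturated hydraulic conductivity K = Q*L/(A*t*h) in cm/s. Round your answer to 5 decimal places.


Step 1: K = Q * L / (A * t * h)
Step 2: Numerator = 228.1 * 8.1 = 1847.61
Step 3: Denominator = 20.7 * 211 * 24.8 = 108318.96
Step 4: K = 1847.61 / 108318.96 = 0.01706 cm/s

0.01706


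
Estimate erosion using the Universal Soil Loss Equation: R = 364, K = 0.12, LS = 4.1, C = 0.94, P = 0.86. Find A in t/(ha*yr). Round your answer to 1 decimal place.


Step 1: A = R * K * LS * C * P
Step 2: R * K = 364 * 0.12 = 43.68
Step 3: (R*K) * LS = 43.68 * 4.1 = 179.088
Step 4: * C * P = 179.088 * 0.94 * 0.86 = 144.8
Step 5: A = 144.8 t/(ha*yr)

144.8


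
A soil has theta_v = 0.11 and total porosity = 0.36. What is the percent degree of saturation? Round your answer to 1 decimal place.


Step 1: S = 100 * theta_v / n
Step 2: S = 100 * 0.11 / 0.36
Step 3: S = 30.6%

30.6


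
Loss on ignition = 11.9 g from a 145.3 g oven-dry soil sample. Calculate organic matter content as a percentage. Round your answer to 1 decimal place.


Step 1: OM% = 100 * LOI / sample mass
Step 2: OM = 100 * 11.9 / 145.3
Step 3: OM = 8.2%

8.2


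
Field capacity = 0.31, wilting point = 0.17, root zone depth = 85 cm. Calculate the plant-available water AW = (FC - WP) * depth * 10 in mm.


Step 1: Available water = (FC - WP) * depth * 10
Step 2: AW = (0.31 - 0.17) * 85 * 10
Step 3: AW = 0.14 * 85 * 10
Step 4: AW = 119.0 mm

119.0


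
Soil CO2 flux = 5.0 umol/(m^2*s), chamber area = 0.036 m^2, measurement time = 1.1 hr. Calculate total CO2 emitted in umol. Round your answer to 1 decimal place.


Step 1: Convert time to seconds: 1.1 hr * 3600 = 3960.0 s
Step 2: Total = flux * area * time_s
Step 3: Total = 5.0 * 0.036 * 3960.0
Step 4: Total = 712.8 umol

712.8


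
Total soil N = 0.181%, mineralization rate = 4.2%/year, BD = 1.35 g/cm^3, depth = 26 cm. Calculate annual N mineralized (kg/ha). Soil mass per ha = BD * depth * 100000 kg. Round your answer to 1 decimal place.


Step 1: Soil mass per ha = BD * depth * 100000 = 1.35 * 26 * 100000 = 3510000 kg
Step 2: Total N pool = soil mass * N%/100 = 3510000 * 0.181/100 = 6353.1 kg/ha
Step 3: N mineralized = N pool * rate%/100 = 6353.1 * 4.2/100 = 266.8 kg/ha/yr

266.8


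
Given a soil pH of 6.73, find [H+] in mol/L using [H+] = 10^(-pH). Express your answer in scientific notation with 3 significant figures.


Step 1: [H+] = 10^(-pH)
Step 2: [H+] = 10^(-6.73)
Step 3: [H+] = 1.86e-07 mol/L

1.86e-07


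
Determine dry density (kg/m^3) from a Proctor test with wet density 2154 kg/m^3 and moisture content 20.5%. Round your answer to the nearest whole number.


Step 1: Dry density = wet density / (1 + w/100)
Step 2: Dry density = 2154 / (1 + 20.5/100)
Step 3: Dry density = 2154 / 1.205
Step 4: Dry density = 1788 kg/m^3

1788


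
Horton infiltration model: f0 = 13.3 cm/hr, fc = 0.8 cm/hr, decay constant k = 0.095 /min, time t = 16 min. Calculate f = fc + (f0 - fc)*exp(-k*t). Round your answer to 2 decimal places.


Step 1: f = fc + (f0 - fc) * exp(-k * t)
Step 2: exp(-0.095 * 16) = 0.218712
Step 3: f = 0.8 + (13.3 - 0.8) * 0.218712
Step 4: f = 0.8 + 12.5 * 0.218712
Step 5: f = 3.53 cm/hr

3.53


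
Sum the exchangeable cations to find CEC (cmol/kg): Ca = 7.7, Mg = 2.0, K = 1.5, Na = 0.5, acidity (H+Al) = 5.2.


Step 1: CEC = Ca + Mg + K + Na + (H+Al)
Step 2: CEC = 7.7 + 2.0 + 1.5 + 0.5 + 5.2
Step 3: CEC = 16.9 cmol/kg

16.9


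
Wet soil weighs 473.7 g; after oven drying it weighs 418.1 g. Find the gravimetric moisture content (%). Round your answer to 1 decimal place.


Step 1: Water mass = wet - dry = 473.7 - 418.1 = 55.6 g
Step 2: w = 100 * water mass / dry mass
Step 3: w = 100 * 55.6 / 418.1 = 13.3%

13.3


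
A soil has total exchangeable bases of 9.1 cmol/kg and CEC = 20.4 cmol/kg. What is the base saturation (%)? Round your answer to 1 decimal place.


Step 1: BS = 100 * (sum of bases) / CEC
Step 2: BS = 100 * 9.1 / 20.4
Step 3: BS = 44.6%

44.6


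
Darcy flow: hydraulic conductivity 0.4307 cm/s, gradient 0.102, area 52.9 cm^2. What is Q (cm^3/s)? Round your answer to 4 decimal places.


Step 1: Apply Darcy's law: Q = K * i * A
Step 2: Q = 0.4307 * 0.102 * 52.9
Step 3: Q = 2.324 cm^3/s

2.324


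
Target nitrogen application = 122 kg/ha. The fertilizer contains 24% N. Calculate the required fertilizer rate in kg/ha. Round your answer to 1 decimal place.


Step 1: Fertilizer rate = target N / (N content / 100)
Step 2: Rate = 122 / (24 / 100)
Step 3: Rate = 122 / 0.24
Step 4: Rate = 508.3 kg/ha

508.3


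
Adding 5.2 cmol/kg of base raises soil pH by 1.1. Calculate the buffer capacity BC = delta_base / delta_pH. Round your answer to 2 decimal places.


Step 1: BC = change in base / change in pH
Step 2: BC = 5.2 / 1.1
Step 3: BC = 4.73 cmol/(kg*pH unit)

4.73


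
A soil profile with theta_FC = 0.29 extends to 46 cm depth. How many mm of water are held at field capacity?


Step 1: Water (mm) = theta_FC * depth (cm) * 10
Step 2: Water = 0.29 * 46 * 10
Step 3: Water = 133.4 mm

133.4


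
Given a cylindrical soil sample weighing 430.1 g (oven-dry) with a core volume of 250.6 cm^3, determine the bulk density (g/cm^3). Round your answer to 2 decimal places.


Step 1: Identify the formula: BD = dry mass / volume
Step 2: Substitute values: BD = 430.1 / 250.6
Step 3: BD = 1.72 g/cm^3

1.72


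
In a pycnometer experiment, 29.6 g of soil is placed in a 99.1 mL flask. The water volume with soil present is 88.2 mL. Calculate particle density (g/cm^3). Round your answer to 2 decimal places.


Step 1: Volume of solids = flask volume - water volume with soil
Step 2: V_solids = 99.1 - 88.2 = 10.9 mL
Step 3: Particle density = mass / V_solids = 29.6 / 10.9 = 2.72 g/cm^3

2.72


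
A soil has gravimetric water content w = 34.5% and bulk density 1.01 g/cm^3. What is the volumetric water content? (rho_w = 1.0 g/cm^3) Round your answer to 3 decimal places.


Step 1: theta = (w / 100) * BD / rho_w
Step 2: theta = (34.5 / 100) * 1.01 / 1.0
Step 3: theta = 0.345 * 1.01
Step 4: theta = 0.348

0.348


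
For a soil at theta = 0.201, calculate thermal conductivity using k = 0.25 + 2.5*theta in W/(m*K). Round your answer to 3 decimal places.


Step 1: k = 0.25 + 2.5 * theta
Step 2: k = 0.25 + 2.5 * 0.201
Step 3: k = 0.25 + 0.503
Step 4: k = 0.753 W/(m*K)

0.753


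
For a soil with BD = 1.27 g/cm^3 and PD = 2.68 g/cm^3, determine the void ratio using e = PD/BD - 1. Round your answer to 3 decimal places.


Step 1: e = PD / BD - 1
Step 2: e = 2.68 / 1.27 - 1
Step 3: e = 2.11024 - 1
Step 4: e = 1.11

1.11


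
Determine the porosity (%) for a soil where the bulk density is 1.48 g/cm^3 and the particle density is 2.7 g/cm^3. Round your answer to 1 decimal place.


Step 1: Formula: n = 100 * (1 - BD / PD)
Step 2: n = 100 * (1 - 1.48 / 2.7)
Step 3: n = 100 * (1 - 0.54815)
Step 4: n = 45.2%

45.2


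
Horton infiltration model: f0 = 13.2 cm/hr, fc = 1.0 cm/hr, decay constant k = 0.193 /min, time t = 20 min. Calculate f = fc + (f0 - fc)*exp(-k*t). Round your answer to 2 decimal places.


Step 1: f = fc + (f0 - fc) * exp(-k * t)
Step 2: exp(-0.193 * 20) = 0.021068
Step 3: f = 1.0 + (13.2 - 1.0) * 0.021068
Step 4: f = 1.0 + 12.2 * 0.021068
Step 5: f = 1.26 cm/hr

1.26


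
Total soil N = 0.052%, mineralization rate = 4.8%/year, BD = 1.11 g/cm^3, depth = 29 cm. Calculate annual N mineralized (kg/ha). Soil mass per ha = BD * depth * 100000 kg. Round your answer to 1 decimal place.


Step 1: Soil mass per ha = BD * depth * 100000 = 1.11 * 29 * 100000 = 3219000 kg
Step 2: Total N pool = soil mass * N%/100 = 3219000 * 0.052/100 = 1673.88 kg/ha
Step 3: N mineralized = N pool * rate%/100 = 1673.88 * 4.8/100 = 80.3 kg/ha/yr

80.3


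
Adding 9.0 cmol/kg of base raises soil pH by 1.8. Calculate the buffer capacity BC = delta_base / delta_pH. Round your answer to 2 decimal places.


Step 1: BC = change in base / change in pH
Step 2: BC = 9.0 / 1.8
Step 3: BC = 5.0 cmol/(kg*pH unit)

5.0


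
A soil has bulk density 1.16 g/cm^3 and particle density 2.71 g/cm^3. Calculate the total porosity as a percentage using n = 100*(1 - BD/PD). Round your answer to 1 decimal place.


Step 1: Formula: n = 100 * (1 - BD / PD)
Step 2: n = 100 * (1 - 1.16 / 2.71)
Step 3: n = 100 * (1 - 0.42804)
Step 4: n = 57.2%

57.2


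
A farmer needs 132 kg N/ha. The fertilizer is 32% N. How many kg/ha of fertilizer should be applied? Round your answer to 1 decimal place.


Step 1: Fertilizer rate = target N / (N content / 100)
Step 2: Rate = 132 / (32 / 100)
Step 3: Rate = 132 / 0.32
Step 4: Rate = 412.5 kg/ha

412.5


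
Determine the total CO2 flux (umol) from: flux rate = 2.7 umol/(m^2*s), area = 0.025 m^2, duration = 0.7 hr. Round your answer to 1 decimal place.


Step 1: Convert time to seconds: 0.7 hr * 3600 = 2520.0 s
Step 2: Total = flux * area * time_s
Step 3: Total = 2.7 * 0.025 * 2520.0
Step 4: Total = 170.1 umol

170.1


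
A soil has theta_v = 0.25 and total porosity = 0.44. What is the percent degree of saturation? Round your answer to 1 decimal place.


Step 1: S = 100 * theta_v / n
Step 2: S = 100 * 0.25 / 0.44
Step 3: S = 56.8%

56.8


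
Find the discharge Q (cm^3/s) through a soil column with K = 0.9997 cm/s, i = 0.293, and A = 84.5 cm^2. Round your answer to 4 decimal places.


Step 1: Apply Darcy's law: Q = K * i * A
Step 2: Q = 0.9997 * 0.293 * 84.5
Step 3: Q = 24.7511 cm^3/s

24.7511


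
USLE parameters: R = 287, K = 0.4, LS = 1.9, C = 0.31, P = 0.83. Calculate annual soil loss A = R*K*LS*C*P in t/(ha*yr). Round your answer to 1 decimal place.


Step 1: A = R * K * LS * C * P
Step 2: R * K = 287 * 0.4 = 114.8
Step 3: (R*K) * LS = 114.8 * 1.9 = 218.12
Step 4: * C * P = 218.12 * 0.31 * 0.83 = 56.1
Step 5: A = 56.1 t/(ha*yr)

56.1


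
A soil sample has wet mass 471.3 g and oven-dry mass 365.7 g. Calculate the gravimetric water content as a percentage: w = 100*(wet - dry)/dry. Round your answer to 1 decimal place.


Step 1: Water mass = wet - dry = 471.3 - 365.7 = 105.6 g
Step 2: w = 100 * water mass / dry mass
Step 3: w = 100 * 105.6 / 365.7 = 28.9%

28.9


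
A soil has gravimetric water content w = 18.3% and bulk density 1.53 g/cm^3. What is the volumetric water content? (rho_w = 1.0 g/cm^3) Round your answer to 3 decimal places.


Step 1: theta = (w / 100) * BD / rho_w
Step 2: theta = (18.3 / 100) * 1.53 / 1.0
Step 3: theta = 0.183 * 1.53
Step 4: theta = 0.28

0.28


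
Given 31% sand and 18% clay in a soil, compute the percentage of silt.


Step 1: sand + silt + clay = 100%
Step 2: silt = 100 - sand - clay
Step 3: silt = 100 - 31 - 18
Step 4: silt = 51%

51


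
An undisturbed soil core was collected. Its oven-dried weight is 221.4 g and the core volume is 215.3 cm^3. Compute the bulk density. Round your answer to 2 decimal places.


Step 1: Identify the formula: BD = dry mass / volume
Step 2: Substitute values: BD = 221.4 / 215.3
Step 3: BD = 1.03 g/cm^3

1.03


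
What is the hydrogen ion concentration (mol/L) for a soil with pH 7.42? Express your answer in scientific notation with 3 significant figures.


Step 1: [H+] = 10^(-pH)
Step 2: [H+] = 10^(-7.42)
Step 3: [H+] = 3.80e-08 mol/L

3.80e-08


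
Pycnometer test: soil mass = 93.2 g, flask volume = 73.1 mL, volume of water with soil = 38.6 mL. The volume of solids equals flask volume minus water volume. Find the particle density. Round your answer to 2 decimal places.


Step 1: Volume of solids = flask volume - water volume with soil
Step 2: V_solids = 73.1 - 38.6 = 34.5 mL
Step 3: Particle density = mass / V_solids = 93.2 / 34.5 = 2.7 g/cm^3

2.7


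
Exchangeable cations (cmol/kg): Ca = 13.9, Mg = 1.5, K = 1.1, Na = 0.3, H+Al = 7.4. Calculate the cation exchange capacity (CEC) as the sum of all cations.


Step 1: CEC = Ca + Mg + K + Na + (H+Al)
Step 2: CEC = 13.9 + 1.5 + 1.1 + 0.3 + 7.4
Step 3: CEC = 24.2 cmol/kg

24.2


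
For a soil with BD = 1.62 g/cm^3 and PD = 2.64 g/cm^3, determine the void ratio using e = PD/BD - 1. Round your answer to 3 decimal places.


Step 1: e = PD / BD - 1
Step 2: e = 2.64 / 1.62 - 1
Step 3: e = 1.62963 - 1
Step 4: e = 0.63

0.63


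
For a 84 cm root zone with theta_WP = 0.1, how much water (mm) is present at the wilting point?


Step 1: Water (mm) = theta_WP * depth * 10
Step 2: Water = 0.1 * 84 * 10
Step 3: Water = 84.0 mm

84.0


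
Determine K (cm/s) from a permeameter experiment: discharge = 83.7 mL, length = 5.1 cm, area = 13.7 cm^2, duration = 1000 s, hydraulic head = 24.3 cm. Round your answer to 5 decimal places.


Step 1: K = Q * L / (A * t * h)
Step 2: Numerator = 83.7 * 5.1 = 426.87
Step 3: Denominator = 13.7 * 1000 * 24.3 = 332910.0
Step 4: K = 426.87 / 332910.0 = 0.00128 cm/s

0.00128


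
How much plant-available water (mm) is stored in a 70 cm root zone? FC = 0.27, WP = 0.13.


Step 1: Available water = (FC - WP) * depth * 10
Step 2: AW = (0.27 - 0.13) * 70 * 10
Step 3: AW = 0.14 * 70 * 10
Step 4: AW = 98.0 mm

98.0


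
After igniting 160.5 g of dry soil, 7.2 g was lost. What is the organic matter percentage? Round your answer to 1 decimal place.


Step 1: OM% = 100 * LOI / sample mass
Step 2: OM = 100 * 7.2 / 160.5
Step 3: OM = 4.5%

4.5


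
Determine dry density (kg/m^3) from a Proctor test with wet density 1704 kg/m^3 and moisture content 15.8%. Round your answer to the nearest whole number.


Step 1: Dry density = wet density / (1 + w/100)
Step 2: Dry density = 1704 / (1 + 15.8/100)
Step 3: Dry density = 1704 / 1.158
Step 4: Dry density = 1472 kg/m^3

1472


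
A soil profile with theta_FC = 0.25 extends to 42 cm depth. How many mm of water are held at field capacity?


Step 1: Water (mm) = theta_FC * depth (cm) * 10
Step 2: Water = 0.25 * 42 * 10
Step 3: Water = 105.0 mm

105.0


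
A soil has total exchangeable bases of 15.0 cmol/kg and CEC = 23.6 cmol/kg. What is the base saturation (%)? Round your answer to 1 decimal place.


Step 1: BS = 100 * (sum of bases) / CEC
Step 2: BS = 100 * 15.0 / 23.6
Step 3: BS = 63.6%

63.6


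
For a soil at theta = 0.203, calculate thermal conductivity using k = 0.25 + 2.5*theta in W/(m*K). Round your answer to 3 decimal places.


Step 1: k = 0.25 + 2.5 * theta
Step 2: k = 0.25 + 2.5 * 0.203
Step 3: k = 0.25 + 0.508
Step 4: k = 0.758 W/(m*K)

0.758


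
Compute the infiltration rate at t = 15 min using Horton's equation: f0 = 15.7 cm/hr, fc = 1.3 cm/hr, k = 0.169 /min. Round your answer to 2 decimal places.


Step 1: f = fc + (f0 - fc) * exp(-k * t)
Step 2: exp(-0.169 * 15) = 0.079262
Step 3: f = 1.3 + (15.7 - 1.3) * 0.079262
Step 4: f = 1.3 + 14.4 * 0.079262
Step 5: f = 2.44 cm/hr

2.44


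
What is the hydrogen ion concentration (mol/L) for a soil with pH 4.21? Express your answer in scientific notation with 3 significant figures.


Step 1: [H+] = 10^(-pH)
Step 2: [H+] = 10^(-4.21)
Step 3: [H+] = 6.17e-05 mol/L

6.17e-05


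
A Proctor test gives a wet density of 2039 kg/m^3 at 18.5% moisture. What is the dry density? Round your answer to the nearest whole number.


Step 1: Dry density = wet density / (1 + w/100)
Step 2: Dry density = 2039 / (1 + 18.5/100)
Step 3: Dry density = 2039 / 1.185
Step 4: Dry density = 1721 kg/m^3

1721


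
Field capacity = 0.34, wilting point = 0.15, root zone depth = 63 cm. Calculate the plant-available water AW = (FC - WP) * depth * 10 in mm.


Step 1: Available water = (FC - WP) * depth * 10
Step 2: AW = (0.34 - 0.15) * 63 * 10
Step 3: AW = 0.19 * 63 * 10
Step 4: AW = 119.7 mm

119.7


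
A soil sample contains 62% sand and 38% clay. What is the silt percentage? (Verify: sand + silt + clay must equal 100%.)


Step 1: sand + silt + clay = 100%
Step 2: silt = 100 - sand - clay
Step 3: silt = 100 - 62 - 38
Step 4: silt = 0%

0


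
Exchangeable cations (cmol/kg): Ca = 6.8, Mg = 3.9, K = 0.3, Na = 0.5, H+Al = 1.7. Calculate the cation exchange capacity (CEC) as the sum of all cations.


Step 1: CEC = Ca + Mg + K + Na + (H+Al)
Step 2: CEC = 6.8 + 3.9 + 0.3 + 0.5 + 1.7
Step 3: CEC = 13.2 cmol/kg

13.2


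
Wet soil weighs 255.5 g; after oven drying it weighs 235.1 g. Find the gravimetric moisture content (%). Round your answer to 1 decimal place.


Step 1: Water mass = wet - dry = 255.5 - 235.1 = 20.4 g
Step 2: w = 100 * water mass / dry mass
Step 3: w = 100 * 20.4 / 235.1 = 8.7%

8.7


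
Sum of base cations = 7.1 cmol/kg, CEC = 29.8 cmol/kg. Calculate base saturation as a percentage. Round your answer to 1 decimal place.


Step 1: BS = 100 * (sum of bases) / CEC
Step 2: BS = 100 * 7.1 / 29.8
Step 3: BS = 23.8%

23.8


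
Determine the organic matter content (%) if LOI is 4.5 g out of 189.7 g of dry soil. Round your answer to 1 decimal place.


Step 1: OM% = 100 * LOI / sample mass
Step 2: OM = 100 * 4.5 / 189.7
Step 3: OM = 2.4%

2.4


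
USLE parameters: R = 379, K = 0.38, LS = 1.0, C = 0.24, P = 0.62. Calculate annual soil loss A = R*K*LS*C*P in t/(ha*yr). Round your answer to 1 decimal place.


Step 1: A = R * K * LS * C * P
Step 2: R * K = 379 * 0.38 = 144.02
Step 3: (R*K) * LS = 144.02 * 1.0 = 144.02
Step 4: * C * P = 144.02 * 0.24 * 0.62 = 21.4
Step 5: A = 21.4 t/(ha*yr)

21.4


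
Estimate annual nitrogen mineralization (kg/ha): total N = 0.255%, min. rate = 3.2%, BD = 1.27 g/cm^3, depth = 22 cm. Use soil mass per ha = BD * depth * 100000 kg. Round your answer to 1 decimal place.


Step 1: Soil mass per ha = BD * depth * 100000 = 1.27 * 22 * 100000 = 2794000 kg
Step 2: Total N pool = soil mass * N%/100 = 2794000 * 0.255/100 = 7124.7 kg/ha
Step 3: N mineralized = N pool * rate%/100 = 7124.7 * 3.2/100 = 228.0 kg/ha/yr

228.0


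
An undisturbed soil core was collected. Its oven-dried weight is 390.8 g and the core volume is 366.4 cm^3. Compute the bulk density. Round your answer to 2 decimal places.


Step 1: Identify the formula: BD = dry mass / volume
Step 2: Substitute values: BD = 390.8 / 366.4
Step 3: BD = 1.07 g/cm^3

1.07


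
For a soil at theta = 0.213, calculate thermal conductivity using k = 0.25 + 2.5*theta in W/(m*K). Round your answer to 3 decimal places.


Step 1: k = 0.25 + 2.5 * theta
Step 2: k = 0.25 + 2.5 * 0.213
Step 3: k = 0.25 + 0.533
Step 4: k = 0.783 W/(m*K)

0.783


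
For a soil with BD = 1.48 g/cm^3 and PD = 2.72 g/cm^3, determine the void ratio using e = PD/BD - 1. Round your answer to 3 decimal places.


Step 1: e = PD / BD - 1
Step 2: e = 2.72 / 1.48 - 1
Step 3: e = 1.83784 - 1
Step 4: e = 0.838

0.838


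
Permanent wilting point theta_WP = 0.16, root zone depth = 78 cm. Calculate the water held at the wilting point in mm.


Step 1: Water (mm) = theta_WP * depth * 10
Step 2: Water = 0.16 * 78 * 10
Step 3: Water = 124.8 mm

124.8


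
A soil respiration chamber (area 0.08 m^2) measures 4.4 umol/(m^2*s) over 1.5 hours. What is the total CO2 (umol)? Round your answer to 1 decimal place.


Step 1: Convert time to seconds: 1.5 hr * 3600 = 5400.0 s
Step 2: Total = flux * area * time_s
Step 3: Total = 4.4 * 0.08 * 5400.0
Step 4: Total = 1900.8 umol

1900.8


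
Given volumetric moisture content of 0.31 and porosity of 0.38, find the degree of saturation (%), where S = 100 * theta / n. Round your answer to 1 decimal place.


Step 1: S = 100 * theta_v / n
Step 2: S = 100 * 0.31 / 0.38
Step 3: S = 81.6%

81.6


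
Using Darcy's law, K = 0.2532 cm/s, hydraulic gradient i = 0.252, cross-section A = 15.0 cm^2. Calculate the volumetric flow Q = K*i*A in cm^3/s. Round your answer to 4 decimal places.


Step 1: Apply Darcy's law: Q = K * i * A
Step 2: Q = 0.2532 * 0.252 * 15.0
Step 3: Q = 0.9571 cm^3/s

0.9571


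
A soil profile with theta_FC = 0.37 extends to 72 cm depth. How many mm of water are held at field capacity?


Step 1: Water (mm) = theta_FC * depth (cm) * 10
Step 2: Water = 0.37 * 72 * 10
Step 3: Water = 266.4 mm

266.4


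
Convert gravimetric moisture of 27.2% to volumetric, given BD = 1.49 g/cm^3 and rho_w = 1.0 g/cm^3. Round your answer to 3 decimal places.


Step 1: theta = (w / 100) * BD / rho_w
Step 2: theta = (27.2 / 100) * 1.49 / 1.0
Step 3: theta = 0.272 * 1.49
Step 4: theta = 0.405

0.405


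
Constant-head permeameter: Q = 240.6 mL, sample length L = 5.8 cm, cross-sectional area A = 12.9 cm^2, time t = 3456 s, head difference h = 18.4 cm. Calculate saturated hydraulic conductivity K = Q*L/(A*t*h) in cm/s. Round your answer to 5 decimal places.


Step 1: K = Q * L / (A * t * h)
Step 2: Numerator = 240.6 * 5.8 = 1395.48
Step 3: Denominator = 12.9 * 3456 * 18.4 = 820316.16
Step 4: K = 1395.48 / 820316.16 = 0.0017 cm/s

0.0017


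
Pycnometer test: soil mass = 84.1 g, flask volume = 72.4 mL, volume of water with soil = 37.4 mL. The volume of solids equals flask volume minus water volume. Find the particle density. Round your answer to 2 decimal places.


Step 1: Volume of solids = flask volume - water volume with soil
Step 2: V_solids = 72.4 - 37.4 = 35.0 mL
Step 3: Particle density = mass / V_solids = 84.1 / 35.0 = 2.4 g/cm^3

2.4


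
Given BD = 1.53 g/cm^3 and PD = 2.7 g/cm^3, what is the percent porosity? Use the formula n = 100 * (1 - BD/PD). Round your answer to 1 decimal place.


Step 1: Formula: n = 100 * (1 - BD / PD)
Step 2: n = 100 * (1 - 1.53 / 2.7)
Step 3: n = 100 * (1 - 0.56667)
Step 4: n = 43.3%

43.3


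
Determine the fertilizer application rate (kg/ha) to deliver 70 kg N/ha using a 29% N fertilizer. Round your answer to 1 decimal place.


Step 1: Fertilizer rate = target N / (N content / 100)
Step 2: Rate = 70 / (29 / 100)
Step 3: Rate = 70 / 0.29
Step 4: Rate = 241.4 kg/ha

241.4


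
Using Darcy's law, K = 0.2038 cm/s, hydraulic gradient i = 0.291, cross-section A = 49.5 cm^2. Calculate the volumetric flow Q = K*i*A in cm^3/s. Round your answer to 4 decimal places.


Step 1: Apply Darcy's law: Q = K * i * A
Step 2: Q = 0.2038 * 0.291 * 49.5
Step 3: Q = 2.9356 cm^3/s

2.9356


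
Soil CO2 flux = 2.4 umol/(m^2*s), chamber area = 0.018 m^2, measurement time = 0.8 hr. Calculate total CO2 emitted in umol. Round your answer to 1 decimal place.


Step 1: Convert time to seconds: 0.8 hr * 3600 = 2880.0 s
Step 2: Total = flux * area * time_s
Step 3: Total = 2.4 * 0.018 * 2880.0
Step 4: Total = 124.4 umol

124.4


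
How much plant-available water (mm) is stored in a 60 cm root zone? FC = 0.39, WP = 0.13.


Step 1: Available water = (FC - WP) * depth * 10
Step 2: AW = (0.39 - 0.13) * 60 * 10
Step 3: AW = 0.26 * 60 * 10
Step 4: AW = 156.0 mm

156.0


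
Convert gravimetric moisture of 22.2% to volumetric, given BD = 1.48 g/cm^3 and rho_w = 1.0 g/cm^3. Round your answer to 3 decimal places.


Step 1: theta = (w / 100) * BD / rho_w
Step 2: theta = (22.2 / 100) * 1.48 / 1.0
Step 3: theta = 0.222 * 1.48
Step 4: theta = 0.329

0.329


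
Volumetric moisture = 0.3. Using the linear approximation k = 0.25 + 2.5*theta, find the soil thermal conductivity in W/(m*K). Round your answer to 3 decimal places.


Step 1: k = 0.25 + 2.5 * theta
Step 2: k = 0.25 + 2.5 * 0.3
Step 3: k = 0.25 + 0.75
Step 4: k = 1.0 W/(m*K)

1.0


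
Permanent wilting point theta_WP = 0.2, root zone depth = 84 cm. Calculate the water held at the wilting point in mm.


Step 1: Water (mm) = theta_WP * depth * 10
Step 2: Water = 0.2 * 84 * 10
Step 3: Water = 168.0 mm

168.0


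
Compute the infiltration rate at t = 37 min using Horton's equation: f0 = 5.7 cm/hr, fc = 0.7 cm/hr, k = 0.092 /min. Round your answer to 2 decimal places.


Step 1: f = fc + (f0 - fc) * exp(-k * t)
Step 2: exp(-0.092 * 37) = 0.03324
Step 3: f = 0.7 + (5.7 - 0.7) * 0.03324
Step 4: f = 0.7 + 5.0 * 0.03324
Step 5: f = 0.87 cm/hr

0.87


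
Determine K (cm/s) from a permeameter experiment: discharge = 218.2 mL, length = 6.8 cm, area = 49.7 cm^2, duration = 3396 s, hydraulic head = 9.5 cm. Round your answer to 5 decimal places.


Step 1: K = Q * L / (A * t * h)
Step 2: Numerator = 218.2 * 6.8 = 1483.76
Step 3: Denominator = 49.7 * 3396 * 9.5 = 1603421.4
Step 4: K = 1483.76 / 1603421.4 = 0.00093 cm/s

0.00093


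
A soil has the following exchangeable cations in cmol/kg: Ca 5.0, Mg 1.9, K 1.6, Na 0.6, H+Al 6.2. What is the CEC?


Step 1: CEC = Ca + Mg + K + Na + (H+Al)
Step 2: CEC = 5.0 + 1.9 + 1.6 + 0.6 + 6.2
Step 3: CEC = 15.3 cmol/kg

15.3


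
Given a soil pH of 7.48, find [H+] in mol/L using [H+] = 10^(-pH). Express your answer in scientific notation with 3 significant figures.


Step 1: [H+] = 10^(-pH)
Step 2: [H+] = 10^(-7.48)
Step 3: [H+] = 3.31e-08 mol/L

3.31e-08


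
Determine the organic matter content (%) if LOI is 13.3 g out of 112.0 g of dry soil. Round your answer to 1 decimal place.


Step 1: OM% = 100 * LOI / sample mass
Step 2: OM = 100 * 13.3 / 112.0
Step 3: OM = 11.9%

11.9


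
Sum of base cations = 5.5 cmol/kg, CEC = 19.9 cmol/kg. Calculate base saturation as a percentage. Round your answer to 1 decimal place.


Step 1: BS = 100 * (sum of bases) / CEC
Step 2: BS = 100 * 5.5 / 19.9
Step 3: BS = 27.6%

27.6


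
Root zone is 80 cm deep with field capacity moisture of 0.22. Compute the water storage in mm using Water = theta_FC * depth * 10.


Step 1: Water (mm) = theta_FC * depth (cm) * 10
Step 2: Water = 0.22 * 80 * 10
Step 3: Water = 176.0 mm

176.0


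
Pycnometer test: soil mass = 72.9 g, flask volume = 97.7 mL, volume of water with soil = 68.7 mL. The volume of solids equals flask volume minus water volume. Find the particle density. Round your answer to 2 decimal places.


Step 1: Volume of solids = flask volume - water volume with soil
Step 2: V_solids = 97.7 - 68.7 = 29.0 mL
Step 3: Particle density = mass / V_solids = 72.9 / 29.0 = 2.51 g/cm^3

2.51
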